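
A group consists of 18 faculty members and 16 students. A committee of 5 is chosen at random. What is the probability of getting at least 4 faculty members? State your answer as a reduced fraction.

141/682

Total selections: C(34,5) = 278256.
Favorable selections (at least 4 faculty members): C(18,4)·C(16,1) + C(18,5)·C(16,0) = 48960 + 8568 = 57528.
Probability = 57528/278256 = 141/682.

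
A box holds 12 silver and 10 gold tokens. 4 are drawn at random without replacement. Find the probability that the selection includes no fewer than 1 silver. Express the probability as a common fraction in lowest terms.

There are C(22,4) = 7315 ways to choose the 4.
The complement is all 4 are gold: C(10,4) = 210.
Probability = 1 − 210/7315 = 7105/7315 = 203/209.

203/209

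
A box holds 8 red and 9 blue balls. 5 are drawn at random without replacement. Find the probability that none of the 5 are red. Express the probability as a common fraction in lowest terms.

9/442

There are C(17,5) = 6188 possible selections.
Selections with no red (all blue): C(9,5) = 126.
Probability = 126/6188 = 9/442.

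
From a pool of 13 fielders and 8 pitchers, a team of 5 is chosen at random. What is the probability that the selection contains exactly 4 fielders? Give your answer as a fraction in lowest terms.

5720/20349

The sample space is all 5-subsets of the 21: C(21,5) = 20349.
Selections with exactly 4 fielders: choose 4 of the 13 fielders and 1 of the 8 pitchers, C(13,4)·C(8,1) = 715·8 = 5720.
Probability = 5720/20349.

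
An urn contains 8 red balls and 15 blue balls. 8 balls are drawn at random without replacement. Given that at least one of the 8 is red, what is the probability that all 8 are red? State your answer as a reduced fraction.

1/483879

Work in counts. Selections with at least one red: C(23,8) − C(15,8) = 490314 − 6435 = 483879.
Of those, selections where all 8 are red: C(8,8) = 1.
Conditional probability = 1/483879.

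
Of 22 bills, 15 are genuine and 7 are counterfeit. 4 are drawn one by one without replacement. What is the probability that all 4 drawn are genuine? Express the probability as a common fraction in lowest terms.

Multiply the conditional probabilities at each draw: 15/22 · 14/21 · 13/20 · 12/19 = 32760/175560 = 39/209.

39/209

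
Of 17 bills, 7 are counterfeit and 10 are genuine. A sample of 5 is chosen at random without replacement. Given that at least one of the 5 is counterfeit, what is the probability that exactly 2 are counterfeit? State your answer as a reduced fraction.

Work in counts. Selections with at least one counterfeit: C(17,5) − C(10,5) = 6188 − 252 = 5936.
Of those, selections where exactly 2 are counterfeit: C(7,2)·C(10,3) = 21·120 = 2520.
Conditional probability = 2520/5936 = 45/106.

45/106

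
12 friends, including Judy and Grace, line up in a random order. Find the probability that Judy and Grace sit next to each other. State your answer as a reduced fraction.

1/6

There are 12! = 479001600 arrangements.
Treat Judy and Grace as a block: 11! arrangements of the blocks × 2 orders within the block = 2·39916800 = 79833600.
Probability = 79833600/479001600 = 1/6.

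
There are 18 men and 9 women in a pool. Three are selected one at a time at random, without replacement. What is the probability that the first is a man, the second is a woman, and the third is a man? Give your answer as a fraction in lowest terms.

Multiply the conditional probabilities at each draw: 18/27 · 9/26 · 17/25 = 2754/17550 = 51/325.

51/325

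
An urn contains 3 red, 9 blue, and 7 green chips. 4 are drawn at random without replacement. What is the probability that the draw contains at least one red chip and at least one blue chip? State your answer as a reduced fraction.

There are C(19,4) = 3876 possible draws.
By inclusion-exclusion on the complements, draws missing all red or all blue: C(16,4) + C(10,4) − C(7,4) = 1820 + 210 − 35 = 1995.
So draws with at least one of each: 3876 − 1995 = 1881, probability 1881/3876 = 33/68.

33/68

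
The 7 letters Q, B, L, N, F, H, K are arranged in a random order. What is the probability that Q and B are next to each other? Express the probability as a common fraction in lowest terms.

There are 7! = 5040 arrangements.
Treat Q and B as a block: 6! arrangements of the blocks × 2 orders within the block = 2·720 = 1440.
Probability = 1440/5040 = 2/7.

2/7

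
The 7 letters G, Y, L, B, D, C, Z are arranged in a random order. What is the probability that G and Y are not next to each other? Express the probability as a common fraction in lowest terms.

5/7

There are 7! = 5040 arrangements.
Arrangements with G and Y adjacent: 2·6! = 1440.
So not adjacent: 5040 − 1440 = 3600, probability 3600/5040 = 5/7.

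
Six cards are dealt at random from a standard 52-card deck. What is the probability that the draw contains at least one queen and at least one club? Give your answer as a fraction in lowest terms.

6772177/20358520

There are C(52,6) = 20358520 possible draws.
By inclusion-exclusion on the complements, draws missing all queens or all clubs: C(48,6) + C(39,6) − C(36,6) = 12271512 + 3262623 − 1947792 = 13586343.
So draws with at least one of each: 20358520 − 13586343 = 6772177, probability 6772177/20358520.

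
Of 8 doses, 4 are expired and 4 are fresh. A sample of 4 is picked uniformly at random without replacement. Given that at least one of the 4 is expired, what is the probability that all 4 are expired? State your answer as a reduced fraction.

Work in counts. Selections with at least one expired: C(8,4) − C(4,4) = 70 − 1 = 69.
Of those, selections where all 4 are expired: C(4,4) = 1.
Conditional probability = 1/69.

1/69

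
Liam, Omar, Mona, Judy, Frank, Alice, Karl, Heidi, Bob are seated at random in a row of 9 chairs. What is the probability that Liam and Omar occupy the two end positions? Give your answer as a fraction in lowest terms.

1/36

There are 9! = 362880 arrangements.
Place Liam and Omar at the ends in 2 ways, arrange the remaining 7 in 7! = 5040 ways: 2·5040 = 10080.
Probability = 10080/362880 = 1/36.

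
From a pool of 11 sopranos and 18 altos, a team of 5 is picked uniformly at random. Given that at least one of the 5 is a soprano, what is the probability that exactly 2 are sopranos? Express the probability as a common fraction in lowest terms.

Work in counts. Selections with at least one soprano: C(29,5) − C(18,5) = 118755 − 8568 = 110187.
Of those, selections where exactly 2 are sopranos: C(11,2)·C(18,3) = 55·816 = 44880.
Conditional probability = 44880/110187 = 1360/3339.

1360/3339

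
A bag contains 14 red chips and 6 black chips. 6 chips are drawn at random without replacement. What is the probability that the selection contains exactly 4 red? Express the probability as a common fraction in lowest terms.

1001/2584

Total number of selections: C(20,6) = 38760.
Selections with exactly 4 red: choose 4 of the 14 red and 2 of the 6 black, C(14,4)·C(6,2) = 1001·15 = 15015.
Probability = 15015/38760 = 1001/2584.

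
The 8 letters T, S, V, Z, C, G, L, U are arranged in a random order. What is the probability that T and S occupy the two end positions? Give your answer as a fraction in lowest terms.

1/28

There are 8! = 40320 arrangements.
Place T and S at the ends in 2 ways, arrange the remaining 6 in 6! = 720 ways: 2·720 = 1440.
Probability = 1440/40320 = 1/28.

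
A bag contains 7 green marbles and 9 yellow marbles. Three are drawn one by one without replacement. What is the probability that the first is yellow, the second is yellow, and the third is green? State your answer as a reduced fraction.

3/20

Multiply the conditional probabilities at each draw: 9/16 · 8/15 · 7/14 = 504/3360 = 3/20.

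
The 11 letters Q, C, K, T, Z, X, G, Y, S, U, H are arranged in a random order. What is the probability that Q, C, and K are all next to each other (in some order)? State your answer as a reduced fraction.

3/55

There are 11! = 39916800 arrangements.
Treat the three as one block: 9! placements × 3! orders within the block = 362880·6 = 2177280.
Probability = 2177280/39916800 = 3/55.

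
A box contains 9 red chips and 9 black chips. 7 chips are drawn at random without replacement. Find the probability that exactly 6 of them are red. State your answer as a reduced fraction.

21/884

The sample space is all 7-subsets of the 18: C(18,7) = 31824.
Selections with exactly 6 red: choose 6 of the 9 red and 1 of the 9 black, C(9,6)·C(9,1) = 84·9 = 756.
Probability = 756/31824 = 21/884.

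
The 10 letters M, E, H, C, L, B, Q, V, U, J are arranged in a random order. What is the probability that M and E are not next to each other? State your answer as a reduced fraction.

4/5

There are 10! = 3628800 arrangements.
Arrangements with M and E adjacent: 2·9! = 725760.
So not adjacent: 3628800 − 725760 = 2903040, probability 2903040/3628800 = 4/5.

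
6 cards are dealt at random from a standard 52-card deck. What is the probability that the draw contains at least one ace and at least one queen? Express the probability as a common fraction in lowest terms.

718637/5089630

There are C(52,6) = 20358520 possible draws.
By inclusion-exclusion on the complements, draws missing all aces or all queens: C(48,6) + C(48,6) − C(44,6) = 12271512 + 12271512 − 7059052 = 17483972.
So draws with at least one of each: 20358520 − 17483972 = 2874548, probability 2874548/20358520 = 718637/5089630.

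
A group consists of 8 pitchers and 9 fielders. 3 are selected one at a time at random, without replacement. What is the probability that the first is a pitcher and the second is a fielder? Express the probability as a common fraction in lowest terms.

Multiply the conditional probabilities at each draw: 8/17 · 9/16 = 72/272 = 9/34.

9/34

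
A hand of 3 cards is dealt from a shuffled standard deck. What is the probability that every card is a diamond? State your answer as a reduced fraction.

There are C(52,3) = 22100 possible 3-card hands.
Hands that are all diamonds: C(13,3) = 286.
Probability = 286/22100 = 11/850.

11/850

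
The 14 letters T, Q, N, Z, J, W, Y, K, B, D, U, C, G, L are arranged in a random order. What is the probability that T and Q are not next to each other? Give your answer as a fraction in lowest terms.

6/7

There are 14! = 87178291200 arrangements.
Arrangements with T and Q adjacent: 2·13! = 12454041600.
So not adjacent: 87178291200 − 12454041600 = 74724249600, probability 74724249600/87178291200 = 6/7.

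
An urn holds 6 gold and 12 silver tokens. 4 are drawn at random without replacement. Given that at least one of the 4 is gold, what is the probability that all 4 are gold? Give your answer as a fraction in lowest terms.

Work in counts. Selections with at least one gold: C(18,4) − C(12,4) = 3060 − 495 = 2565.
Of those, selections where all 4 are gold: C(6,4) = 15.
Conditional probability = 15/2565 = 1/171.

1/171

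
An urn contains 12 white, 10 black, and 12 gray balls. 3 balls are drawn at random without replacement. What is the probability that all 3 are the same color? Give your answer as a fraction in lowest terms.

There are C(34,3) = 5984 ways to draw 3 balls.
All same color: C(12,3) + C(10,3) + C(12,3) = 220 + 120 + 220 = 560.
Probability = 560/5984 = 35/374.

35/374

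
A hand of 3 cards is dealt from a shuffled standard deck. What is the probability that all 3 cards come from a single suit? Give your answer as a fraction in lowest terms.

There are C(52,3) = 22100 possible 3-card hands.
Hands of one suit: 4 suits × C(13,3) = 4·286 = 1144.
Probability = 1144/22100 = 22/425.

22/425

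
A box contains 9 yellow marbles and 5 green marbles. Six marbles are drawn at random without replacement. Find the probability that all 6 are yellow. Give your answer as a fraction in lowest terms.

4/143

There are C(14,6) = 3003 possible selections.
Selections with all yellow: C(9,6) = 84.
Probability = 84/3003 = 4/143.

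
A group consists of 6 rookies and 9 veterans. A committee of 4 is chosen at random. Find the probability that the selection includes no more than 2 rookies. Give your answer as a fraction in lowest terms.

6/7

There are C(15,4) = 1365 ways to choose the 4.
Favorable selections (no more than 2 rookies): C(6,0)·C(9,4) + C(6,1)·C(9,3) + C(6,2)·C(9,2) = 126 + 504 + 540 = 1170.
Probability = 1170/1365 = 6/7.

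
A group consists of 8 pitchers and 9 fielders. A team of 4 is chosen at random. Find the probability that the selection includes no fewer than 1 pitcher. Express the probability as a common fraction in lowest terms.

161/170

Total selections: C(17,4) = 2380.
The complement is all 4 are fielders: C(9,4) = 126.
Probability = 1 − 126/2380 = 2254/2380 = 161/170.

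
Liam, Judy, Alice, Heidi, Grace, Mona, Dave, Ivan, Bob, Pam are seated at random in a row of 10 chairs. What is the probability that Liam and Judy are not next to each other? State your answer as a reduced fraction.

4/5

There are 10! = 3628800 arrangements.
Arrangements with Liam and Judy adjacent: 2·9! = 725760.
So not adjacent: 3628800 − 725760 = 2903040, probability 2903040/3628800 = 4/5.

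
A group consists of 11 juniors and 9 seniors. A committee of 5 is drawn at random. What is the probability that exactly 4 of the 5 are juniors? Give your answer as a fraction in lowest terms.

495/2584

The sample space is all 5-subsets of the 20: C(20,5) = 15504.
Selections with exactly 4 juniors: choose 4 of the 11 juniors and 1 of the 9 seniors, C(11,4)·C(9,1) = 330·9 = 2970.
Probability = 2970/15504 = 495/2584.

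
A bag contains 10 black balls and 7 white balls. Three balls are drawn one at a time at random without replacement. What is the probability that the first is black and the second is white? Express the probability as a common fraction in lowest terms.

35/136

Multiply the conditional probabilities at each draw: 10/17 · 7/16 = 70/272 = 35/136.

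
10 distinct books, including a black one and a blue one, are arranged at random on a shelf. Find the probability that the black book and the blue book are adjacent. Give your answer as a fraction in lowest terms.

1/5

There are 10! = 3628800 arrangements.
Treat the black book and the blue book as a block: 9! arrangements of the blocks × 2 orders within the block = 2·362880 = 725760.
Probability = 725760/3628800 = 1/5.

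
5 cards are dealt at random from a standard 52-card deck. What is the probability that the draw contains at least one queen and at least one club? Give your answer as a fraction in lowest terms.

There are C(52,5) = 2598960 possible draws.
By inclusion-exclusion on the complements, draws missing all queens or all clubs: C(48,5) + C(39,5) − C(36,5) = 1712304 + 575757 − 376992 = 1911069.
So draws with at least one of each: 2598960 − 1911069 = 687891, probability 687891/2598960 = 229297/866320.

229297/866320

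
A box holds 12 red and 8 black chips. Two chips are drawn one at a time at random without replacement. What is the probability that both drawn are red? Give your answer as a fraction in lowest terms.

Multiply the conditional probabilities at each draw: 12/20 · 11/19 = 132/380 = 33/95.

33/95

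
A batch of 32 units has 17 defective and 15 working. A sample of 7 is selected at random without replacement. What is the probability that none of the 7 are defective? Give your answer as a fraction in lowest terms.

55/28768

There are C(32,7) = 3365856 possible selections.
Selections with no defective (all working): C(15,7) = 6435.
Probability = 6435/3365856 = 55/28768.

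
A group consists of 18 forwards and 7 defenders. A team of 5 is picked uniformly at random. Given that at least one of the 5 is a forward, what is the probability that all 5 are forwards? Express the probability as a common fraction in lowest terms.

136/843

Work in counts. Selections with at least one forward: C(25,5) − C(7,5) = 53130 − 21 = 53109.
Of those, selections where all 5 are forwards: C(18,5) = 8568.
Conditional probability = 8568/53109 = 136/843.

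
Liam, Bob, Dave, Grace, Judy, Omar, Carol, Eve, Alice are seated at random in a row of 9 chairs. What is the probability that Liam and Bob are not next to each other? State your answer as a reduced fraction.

There are 9! = 362880 arrangements.
Arrangements with Liam and Bob adjacent: 2·8! = 80640.
So not adjacent: 362880 − 80640 = 282240, probability 282240/362880 = 7/9.

7/9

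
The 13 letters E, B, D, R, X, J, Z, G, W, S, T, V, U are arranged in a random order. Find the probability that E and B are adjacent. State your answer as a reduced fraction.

2/13

There are 13! = 6227020800 arrangements.
Treat E and B as a block: 12! arrangements of the blocks × 2 orders within the block = 2·479001600 = 958003200.
Probability = 958003200/6227020800 = 2/13.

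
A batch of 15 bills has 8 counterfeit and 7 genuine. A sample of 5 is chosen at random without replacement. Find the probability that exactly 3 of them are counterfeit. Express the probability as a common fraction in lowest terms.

56/143

Total number of selections: C(15,5) = 3003.
Selections with exactly 3 counterfeit: choose 3 of the 8 counterfeit and 2 of the 7 genuine, C(8,3)·C(7,2) = 56·21 = 1176.
Probability = 1176/3003 = 56/143.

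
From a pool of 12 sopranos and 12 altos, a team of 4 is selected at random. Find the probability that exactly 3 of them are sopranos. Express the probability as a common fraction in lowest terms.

The sample space is all 4-subsets of the 24: C(24,4) = 10626.
Selections with exactly 3 sopranos: choose 3 of the 12 sopranos and 1 of the 12 altos, C(12,3)·C(12,1) = 220·12 = 2640.
Probability = 2640/10626 = 40/161.

40/161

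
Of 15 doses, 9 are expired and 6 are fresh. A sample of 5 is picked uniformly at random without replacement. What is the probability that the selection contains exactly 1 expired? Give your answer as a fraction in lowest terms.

The sample space is all 5-subsets of the 15: C(15,5) = 3003.
Selections with exactly 1 expired: choose 1 of the 9 expired and 4 of the 6 fresh, C(9,1)·C(6,4) = 9·15 = 135.
Probability = 135/3003 = 45/1001.

45/1001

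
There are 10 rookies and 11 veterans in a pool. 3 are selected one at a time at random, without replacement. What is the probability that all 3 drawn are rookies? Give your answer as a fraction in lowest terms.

Multiply the conditional probabilities at each draw: 10/21 · 9/20 · 8/19 = 720/7980 = 12/133.

12/133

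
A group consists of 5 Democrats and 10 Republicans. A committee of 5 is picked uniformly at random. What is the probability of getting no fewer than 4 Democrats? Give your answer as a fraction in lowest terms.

There are C(15,5) = 3003 ways to choose the 5.
Favorable selections (no fewer than 4 Democrats): C(5,4)·C(10,1) + C(5,5)·C(10,0) = 50 + 1 = 51.
Probability = 51/3003 = 17/1001.

17/1001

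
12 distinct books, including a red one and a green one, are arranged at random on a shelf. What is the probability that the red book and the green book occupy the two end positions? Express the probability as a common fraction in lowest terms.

1/66

There are 12! = 479001600 arrangements.
Place the red book and the green book at the ends in 2 ways, arrange the remaining 10 in 10! = 3628800 ways: 2·3628800 = 7257600.
Probability = 7257600/479001600 = 1/66.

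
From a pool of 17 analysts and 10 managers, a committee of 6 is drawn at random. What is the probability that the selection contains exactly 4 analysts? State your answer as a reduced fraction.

There are C(27,6) = 296010 ways to choose 6 from 27.
Selections with exactly 4 analysts: choose 4 of the 17 analysts and 2 of the 10 managers, C(17,4)·C(10,2) = 2380·45 = 107100.
Probability = 107100/296010 = 1190/3289.

1190/3289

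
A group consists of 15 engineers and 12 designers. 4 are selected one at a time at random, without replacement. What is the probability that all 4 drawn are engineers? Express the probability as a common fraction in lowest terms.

7/90

Multiply the conditional probabilities at each draw: 15/27 · 14/26 · 13/25 · 12/24 = 32760/421200 = 7/90.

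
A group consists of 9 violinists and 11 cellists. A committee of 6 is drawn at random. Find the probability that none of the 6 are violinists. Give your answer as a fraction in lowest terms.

There are C(20,6) = 38760 possible selections.
Selections with no violinists (all cellists): C(11,6) = 462.
Probability = 462/38760 = 77/6460.

77/6460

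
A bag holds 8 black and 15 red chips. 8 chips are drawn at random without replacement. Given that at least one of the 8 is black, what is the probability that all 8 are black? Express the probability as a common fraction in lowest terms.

1/483879

Work in counts. Selections with at least one black: C(23,8) − C(15,8) = 490314 − 6435 = 483879.
Of those, selections where all 8 are black: C(8,8) = 1.
Conditional probability = 1/483879.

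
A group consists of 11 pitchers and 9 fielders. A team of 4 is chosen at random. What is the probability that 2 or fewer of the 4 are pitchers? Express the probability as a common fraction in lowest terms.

Total selections: C(20,4) = 4845.
Count the complement (more than 2 pitchers): C(11,3)·C(9,1) + C(11,4)·C(9,0) = 1485 + 330 = 1815.
Probability = 1 − 1815/4845 = 3030/4845 = 202/323.

202/323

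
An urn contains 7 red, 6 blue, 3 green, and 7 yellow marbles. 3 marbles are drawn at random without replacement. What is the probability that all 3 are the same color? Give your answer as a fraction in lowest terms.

There are C(23,3) = 1771 ways to draw 3 marbles.
All same color: C(7,3) + C(6,3) + C(3,3) + C(7,3) = 35 + 20 + 1 + 35 = 91.
Probability = 91/1771 = 13/253.

13/253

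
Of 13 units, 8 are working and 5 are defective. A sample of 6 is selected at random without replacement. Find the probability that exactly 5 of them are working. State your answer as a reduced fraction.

Total number of selections: C(13,6) = 1716.
Selections with exactly 5 working: choose 5 of the 8 working and 1 of the 5 defective, C(8,5)·C(5,1) = 56·5 = 280.
Probability = 280/1716 = 70/429.

70/429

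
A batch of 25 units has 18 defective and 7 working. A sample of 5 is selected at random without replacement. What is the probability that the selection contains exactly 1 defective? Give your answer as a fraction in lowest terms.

3/253

Total number of selections: C(25,5) = 53130.
Selections with exactly 1 defective: choose 1 of the 18 defective and 4 of the 7 working, C(18,1)·C(7,4) = 18·35 = 630.
Probability = 630/53130 = 3/253.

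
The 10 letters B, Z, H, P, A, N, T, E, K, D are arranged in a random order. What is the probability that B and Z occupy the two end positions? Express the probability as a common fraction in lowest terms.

1/45

There are 10! = 3628800 arrangements.
Place B and Z at the ends in 2 ways, arrange the remaining 8 in 8! = 40320 ways: 2·40320 = 80640.
Probability = 80640/3628800 = 1/45.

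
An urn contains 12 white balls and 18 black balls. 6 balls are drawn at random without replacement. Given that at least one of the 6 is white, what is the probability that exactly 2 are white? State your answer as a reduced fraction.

67320/191737

Work in counts. Selections with at least one white: C(30,6) − C(18,6) = 593775 − 18564 = 575211.
Of those, selections where exactly 2 are white: C(12,2)·C(18,4) = 66·3060 = 201960.
Conditional probability = 201960/575211 = 67320/191737.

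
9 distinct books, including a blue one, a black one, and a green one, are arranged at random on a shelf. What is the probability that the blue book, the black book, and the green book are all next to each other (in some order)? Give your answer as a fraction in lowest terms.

There are 9! = 362880 arrangements.
Treat the three as one block: 7! placements × 3! orders within the block = 5040·6 = 30240.
Probability = 30240/362880 = 1/12.

1/12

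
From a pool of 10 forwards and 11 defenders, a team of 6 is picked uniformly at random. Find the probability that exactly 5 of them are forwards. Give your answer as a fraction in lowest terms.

Total number of selections: C(21,6) = 54264.
Selections with exactly 5 forwards: choose 5 of the 10 forwards and 1 of the 11 defenders, C(10,5)·C(11,1) = 252·11 = 2772.
Probability = 2772/54264 = 33/646.

33/646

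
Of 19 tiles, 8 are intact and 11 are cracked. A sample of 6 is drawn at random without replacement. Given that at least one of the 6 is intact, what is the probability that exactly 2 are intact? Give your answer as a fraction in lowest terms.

Work in counts. Selections with at least one intact: C(19,6) − C(11,6) = 27132 − 462 = 26670.
Of those, selections where exactly 2 are intact: C(8,2)·C(11,4) = 28·330 = 9240.
Conditional probability = 9240/26670 = 44/127.

44/127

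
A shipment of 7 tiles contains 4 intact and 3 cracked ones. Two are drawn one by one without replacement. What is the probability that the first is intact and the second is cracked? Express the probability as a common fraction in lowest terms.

2/7

Multiply the conditional probabilities at each draw: 4/7 · 3/6 = 12/42 = 2/7.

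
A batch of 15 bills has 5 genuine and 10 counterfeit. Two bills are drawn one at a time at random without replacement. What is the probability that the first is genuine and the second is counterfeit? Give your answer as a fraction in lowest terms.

5/21

Multiply the conditional probabilities at each draw: 5/15 · 10/14 = 50/210 = 5/21.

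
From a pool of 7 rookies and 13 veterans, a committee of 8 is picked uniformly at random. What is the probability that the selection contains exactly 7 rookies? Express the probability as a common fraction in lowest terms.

1/9690

There are C(20,8) = 125970 ways to choose 8 from 20.
Selections with exactly 7 rookies: choose 7 of the 7 rookies and 1 of the 13 veterans, C(7,7)·C(13,1) = 1·13 = 13.
Probability = 13/125970 = 1/9690.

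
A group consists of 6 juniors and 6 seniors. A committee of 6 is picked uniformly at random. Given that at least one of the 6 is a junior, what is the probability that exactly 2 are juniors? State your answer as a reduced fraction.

225/923

Work in counts. Selections with at least one junior: C(12,6) − C(6,6) = 924 − 1 = 923.
Of those, selections where exactly 2 are juniors: C(6,2)·C(6,4) = 15·15 = 225.
Conditional probability = 225/923.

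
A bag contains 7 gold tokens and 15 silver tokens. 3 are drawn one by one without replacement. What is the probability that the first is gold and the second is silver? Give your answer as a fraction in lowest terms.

Multiply the conditional probabilities at each draw: 7/22 · 15/21 = 105/462 = 5/22.

5/22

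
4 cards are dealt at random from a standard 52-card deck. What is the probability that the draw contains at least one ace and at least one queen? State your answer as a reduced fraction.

There are C(52,4) = 270725 possible draws.
By inclusion-exclusion on the complements, draws missing all aces or all queens: C(48,4) + C(48,4) − C(44,4) = 194580 + 194580 − 135751 = 253409.
So draws with at least one of each: 270725 − 253409 = 17316, probability 17316/270725 = 1332/20825.

1332/20825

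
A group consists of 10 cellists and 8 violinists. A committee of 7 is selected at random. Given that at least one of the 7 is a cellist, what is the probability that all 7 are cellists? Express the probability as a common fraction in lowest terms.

15/3977

Work in counts. Selections with at least one cellist: C(18,7) − C(8,7) = 31824 − 8 = 31816.
Of those, selections where all 7 are cellists: C(10,7) = 120.
Conditional probability = 120/31816 = 15/3977.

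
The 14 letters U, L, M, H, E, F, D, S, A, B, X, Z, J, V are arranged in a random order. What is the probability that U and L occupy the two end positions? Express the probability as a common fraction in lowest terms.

1/91

There are 14! = 87178291200 arrangements.
Place U and L at the ends in 2 ways, arrange the remaining 12 in 12! = 479001600 ways: 2·479001600 = 958003200.
Probability = 958003200/87178291200 = 1/91.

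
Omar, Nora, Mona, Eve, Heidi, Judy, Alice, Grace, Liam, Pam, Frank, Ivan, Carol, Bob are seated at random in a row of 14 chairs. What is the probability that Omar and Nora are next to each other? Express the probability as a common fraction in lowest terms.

1/7

There are 14! = 87178291200 arrangements.
Treat Omar and Nora as a block: 13! arrangements of the blocks × 2 orders within the block = 2·6227020800 = 12454041600.
Probability = 12454041600/87178291200 = 1/7.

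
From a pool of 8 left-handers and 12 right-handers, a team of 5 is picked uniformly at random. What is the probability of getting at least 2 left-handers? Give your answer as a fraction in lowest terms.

Total selections: C(20,5) = 15504.
Count the complement (fewer than 2 left-handers): C(8,0)·C(12,5) + C(8,1)·C(12,4) = 792 + 3960 = 4752.
Probability = 1 − 4752/15504 = 10752/15504 = 224/323.

224/323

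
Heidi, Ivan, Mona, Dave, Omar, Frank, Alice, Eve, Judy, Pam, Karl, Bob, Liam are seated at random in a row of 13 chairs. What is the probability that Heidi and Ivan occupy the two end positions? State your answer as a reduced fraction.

There are 13! = 6227020800 arrangements.
Place Heidi and Ivan at the ends in 2 ways, arrange the remaining 11 in 11! = 39916800 ways: 2·39916800 = 79833600.
Probability = 79833600/6227020800 = 1/78.

1/78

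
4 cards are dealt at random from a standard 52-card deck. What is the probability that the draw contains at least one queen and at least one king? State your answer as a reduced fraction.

There are C(52,4) = 270725 possible draws.
By inclusion-exclusion on the complements, draws missing all queens or all kings: C(48,4) + C(48,4) − C(44,4) = 194580 + 194580 − 135751 = 253409.
So draws with at least one of each: 270725 − 253409 = 17316, probability 17316/270725 = 1332/20825.

1332/20825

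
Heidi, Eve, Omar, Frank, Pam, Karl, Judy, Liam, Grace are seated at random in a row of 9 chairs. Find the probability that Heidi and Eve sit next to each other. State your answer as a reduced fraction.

There are 9! = 362880 arrangements.
Treat Heidi and Eve as a block: 8! arrangements of the blocks × 2 orders within the block = 2·40320 = 80640.
Probability = 80640/362880 = 2/9.

2/9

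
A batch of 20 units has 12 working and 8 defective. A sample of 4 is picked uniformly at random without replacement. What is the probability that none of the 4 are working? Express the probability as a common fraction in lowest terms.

14/969

There are C(20,4) = 4845 possible selections.
Selections with no working (all defective): C(8,4) = 70.
Probability = 70/4845 = 14/969.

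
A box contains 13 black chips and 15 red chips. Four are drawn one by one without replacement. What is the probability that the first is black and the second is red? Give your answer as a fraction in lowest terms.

Multiply the conditional probabilities at each draw: 13/28 · 15/27 = 195/756 = 65/252.

65/252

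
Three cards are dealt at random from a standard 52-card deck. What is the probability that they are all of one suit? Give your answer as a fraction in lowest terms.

There are C(52,3) = 22100 possible 3-card hands.
Hands of one suit: 4 suits × C(13,3) = 4·286 = 1144.
Probability = 1144/22100 = 22/425.

22/425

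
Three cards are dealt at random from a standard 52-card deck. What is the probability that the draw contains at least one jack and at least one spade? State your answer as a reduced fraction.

There are C(52,3) = 22100 possible draws.
By inclusion-exclusion on the complements, draws missing all jacks or all spades: C(48,3) + C(39,3) − C(36,3) = 17296 + 9139 − 7140 = 19295.
So draws with at least one of each: 22100 − 19295 = 2805, probability 2805/22100 = 33/260.

33/260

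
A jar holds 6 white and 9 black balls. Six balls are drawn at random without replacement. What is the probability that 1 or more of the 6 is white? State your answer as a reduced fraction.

Total selections: C(15,6) = 5005.
The complement is all 6 are black: C(9,6) = 84.
Probability = 1 − 84/5005 = 4921/5005 = 703/715.

703/715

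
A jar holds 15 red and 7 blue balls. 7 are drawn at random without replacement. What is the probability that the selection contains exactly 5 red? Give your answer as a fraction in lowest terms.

The sample space is all 7-subsets of the 22: C(22,7) = 170544.
Selections with exactly 5 red: choose 5 of the 15 red and 2 of the 7 blue, C(15,5)·C(7,2) = 3003·21 = 63063.
Probability = 63063/170544 = 1911/5168.

1911/5168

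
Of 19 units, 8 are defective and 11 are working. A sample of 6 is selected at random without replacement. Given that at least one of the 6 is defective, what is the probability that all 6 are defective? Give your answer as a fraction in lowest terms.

Work in counts. Selections with at least one defective: C(19,6) − C(11,6) = 27132 − 462 = 26670.
Of those, selections where all 6 are defective: C(8,6) = 28.
Conditional probability = 28/26670 = 2/1905.

2/1905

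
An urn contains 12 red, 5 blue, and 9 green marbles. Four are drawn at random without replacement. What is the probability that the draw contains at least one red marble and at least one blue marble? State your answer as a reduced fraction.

There are C(26,4) = 14950 possible draws.
By inclusion-exclusion on the complements, draws missing all red or all blue: C(14,4) + C(21,4) − C(9,4) = 1001 + 5985 − 126 = 6860.
So draws with at least one of each: 14950 − 6860 = 8090, probability 8090/14950 = 809/1495.

809/1495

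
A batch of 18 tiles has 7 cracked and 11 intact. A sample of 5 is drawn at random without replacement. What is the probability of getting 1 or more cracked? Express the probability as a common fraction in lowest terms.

Total selections: C(18,5) = 8568.
The complement is all 5 are intact: C(11,5) = 462.
Probability = 1 − 462/8568 = 8106/8568 = 193/204.

193/204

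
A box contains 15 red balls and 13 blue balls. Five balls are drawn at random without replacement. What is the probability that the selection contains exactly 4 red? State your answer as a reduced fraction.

13/72

Total number of selections: C(28,5) = 98280.
Selections with exactly 4 red: choose 4 of the 15 red and 1 of the 13 blue, C(15,4)·C(13,1) = 1365·13 = 17745.
Probability = 17745/98280 = 13/72.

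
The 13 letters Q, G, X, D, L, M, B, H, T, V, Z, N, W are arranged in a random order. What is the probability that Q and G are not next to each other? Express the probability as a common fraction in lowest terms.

11/13

There are 13! = 6227020800 arrangements.
Arrangements with Q and G adjacent: 2·12! = 958003200.
So not adjacent: 6227020800 − 958003200 = 5269017600, probability 5269017600/6227020800 = 11/13.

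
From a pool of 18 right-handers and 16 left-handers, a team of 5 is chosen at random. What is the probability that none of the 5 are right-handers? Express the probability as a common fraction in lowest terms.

91/5797

There are C(34,5) = 278256 possible selections.
Selections with no right-handers (all left-handers): C(16,5) = 4368.
Probability = 4368/278256 = 91/5797.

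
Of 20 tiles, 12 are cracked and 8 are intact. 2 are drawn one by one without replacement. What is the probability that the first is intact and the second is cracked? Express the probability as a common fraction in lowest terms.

Multiply the conditional probabilities at each draw: 8/20 · 12/19 = 96/380 = 24/95.

24/95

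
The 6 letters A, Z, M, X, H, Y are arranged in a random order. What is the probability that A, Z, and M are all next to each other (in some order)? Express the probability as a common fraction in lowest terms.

1/5

There are 6! = 720 arrangements.
Treat the three as one block: 4! placements × 3! orders within the block = 24·6 = 144.
Probability = 144/720 = 1/5.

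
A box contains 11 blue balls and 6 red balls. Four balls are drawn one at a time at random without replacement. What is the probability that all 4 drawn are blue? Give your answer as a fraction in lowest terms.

Multiply the conditional probabilities at each draw: 11/17 · 10/16 · 9/15 · 8/14 = 7920/57120 = 33/238.

33/238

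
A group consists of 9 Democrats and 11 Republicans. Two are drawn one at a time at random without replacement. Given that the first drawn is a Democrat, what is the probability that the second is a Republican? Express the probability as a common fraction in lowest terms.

11/19

After removing one Democrat, 19 remain: 8 Democrats and 11 Republicans.
So the probability the next is a Republican is 11/19.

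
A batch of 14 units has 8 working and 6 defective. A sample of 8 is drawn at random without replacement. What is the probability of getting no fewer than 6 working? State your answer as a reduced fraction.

Total selections: C(14,8) = 3003.
Favorable selections (no fewer than 6 working): C(8,6)·C(6,2) + C(8,7)·C(6,1) + C(8,8)·C(6,0) = 420 + 48 + 1 = 469.
Probability = 469/3003 = 67/429.

67/429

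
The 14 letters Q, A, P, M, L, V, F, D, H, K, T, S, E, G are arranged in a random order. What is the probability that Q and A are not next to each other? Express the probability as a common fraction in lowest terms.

6/7

There are 14! = 87178291200 arrangements.
Arrangements with Q and A adjacent: 2·13! = 12454041600.
So not adjacent: 87178291200 − 12454041600 = 74724249600, probability 74724249600/87178291200 = 6/7.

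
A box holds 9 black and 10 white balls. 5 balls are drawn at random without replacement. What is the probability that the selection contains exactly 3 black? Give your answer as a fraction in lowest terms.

The sample space is all 5-subsets of the 19: C(19,5) = 11628.
Selections with exactly 3 black: choose 3 of the 9 black and 2 of the 10 white, C(9,3)·C(10,2) = 84·45 = 3780.
Probability = 3780/11628 = 105/323.

105/323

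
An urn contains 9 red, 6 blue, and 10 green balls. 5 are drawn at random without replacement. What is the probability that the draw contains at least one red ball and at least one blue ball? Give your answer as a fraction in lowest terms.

6231/8855

There are C(25,5) = 53130 possible draws.
By inclusion-exclusion on the complements, draws missing all red or all blue: C(16,5) + C(19,5) − C(10,5) = 4368 + 11628 − 252 = 15744.
So draws with at least one of each: 53130 − 15744 = 37386, probability 37386/53130 = 6231/8855.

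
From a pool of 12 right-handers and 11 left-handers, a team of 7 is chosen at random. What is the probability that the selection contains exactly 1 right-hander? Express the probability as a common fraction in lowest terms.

168/7429

Total number of selections: C(23,7) = 245157.
Selections with exactly 1 right-hander: choose 1 of the 12 right-handers and 6 of the 11 left-handers, C(12,1)·C(11,6) = 12·462 = 5544.
Probability = 5544/245157 = 168/7429.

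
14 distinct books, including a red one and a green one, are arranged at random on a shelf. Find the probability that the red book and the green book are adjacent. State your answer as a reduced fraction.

1/7

There are 14! = 87178291200 arrangements.
Treat the red book and the green book as a block: 13! arrangements of the blocks × 2 orders within the block = 2·6227020800 = 12454041600.
Probability = 12454041600/87178291200 = 1/7.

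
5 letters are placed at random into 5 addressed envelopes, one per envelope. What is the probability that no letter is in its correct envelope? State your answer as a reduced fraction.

There are 5! = 120 assignments.
By inclusion-exclusion, assignments with no fixed points: C(5,0)·5! − C(5,1)·4! + C(5,2)·3! − C(5,3)·2! + C(5,4)·1! − C(5,5)·0! = 44.
Probability = 44/120 = 11/30.

11/30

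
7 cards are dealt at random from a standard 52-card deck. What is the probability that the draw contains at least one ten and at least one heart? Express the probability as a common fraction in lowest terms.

There are C(52,7) = 133784560 possible draws.
By inclusion-exclusion on the complements, draws missing all tens or all hearts: C(48,7) + C(39,7) − C(36,7) = 73629072 + 15380937 − 8347680 = 80662329.
So draws with at least one of each: 133784560 − 80662329 = 53122231, probability 53122231/133784560.

53122231/133784560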